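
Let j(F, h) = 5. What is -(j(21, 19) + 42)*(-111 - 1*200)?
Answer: 14617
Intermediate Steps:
-(j(21, 19) + 42)*(-111 - 1*200) = -(5 + 42)*(-111 - 1*200) = -47*(-111 - 200) = -47*(-311) = -1*(-14617) = 14617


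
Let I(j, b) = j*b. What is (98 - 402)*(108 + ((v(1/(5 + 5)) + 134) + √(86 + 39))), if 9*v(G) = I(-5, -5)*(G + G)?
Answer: -663632/9 - 1520*√5 ≈ -77136.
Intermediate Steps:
I(j, b) = b*j
v(G) = 50*G/9 (v(G) = ((-5*(-5))*(G + G))/9 = (25*(2*G))/9 = (50*G)/9 = 50*G/9)
(98 - 402)*(108 + ((v(1/(5 + 5)) + 134) + √(86 + 39))) = (98 - 402)*(108 + ((50/(9*(5 + 5)) + 134) + √(86 + 39))) = -304*(108 + (((50/9)/10 + 134) + √125)) = -304*(108 + (((50/9)*(⅒) + 134) + 5*√5)) = -304*(108 + ((5/9 + 134) + 5*√5)) = -304*(108 + (1211/9 + 5*√5)) = -304*(2183/9 + 5*√5) = -663632/9 - 1520*√5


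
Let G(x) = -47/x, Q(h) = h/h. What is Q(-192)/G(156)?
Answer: -156/47 ≈ -3.3191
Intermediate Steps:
Q(h) = 1
Q(-192)/G(156) = 1/(-47/156) = 1*(-156/47) = -156/47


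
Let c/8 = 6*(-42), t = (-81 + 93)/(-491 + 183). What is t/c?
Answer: 1/51744 ≈ 1.9326e-5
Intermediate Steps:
t = -3/77 (t = 12/(-308) = 12*(-1/308) = -3/77 ≈ -0.038961)
c = -2016 (c = 8*(6*(-42)) = 8*(-252) = -2016)
t/c = -3/77/(-2016) = -3/77*(-1/2016) = 1/51744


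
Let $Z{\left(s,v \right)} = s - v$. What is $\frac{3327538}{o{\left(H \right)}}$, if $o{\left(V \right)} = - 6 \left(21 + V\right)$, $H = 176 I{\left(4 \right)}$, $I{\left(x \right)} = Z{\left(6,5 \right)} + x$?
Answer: $- \frac{1663769}{2703} \approx -615.53$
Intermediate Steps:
$I{\left(x \right)} = 1 + x$ ($I{\left(x \right)} = \left(6 - 5\right) + x = 1 + x$)
$H = 880$ ($H = 176 \left(1 + 4\right) = 176 \cdot 5 = 880$)
$o{\left(V \right)} = -126 - 6 V$
$\frac{3327538}{o{\left(H \right)}} = \frac{3327538}{-126 - 5280} = \frac{3327538}{-5406} = 3327538 \left(- \frac{1}{5406}\right) = - \frac{1663769}{2703}$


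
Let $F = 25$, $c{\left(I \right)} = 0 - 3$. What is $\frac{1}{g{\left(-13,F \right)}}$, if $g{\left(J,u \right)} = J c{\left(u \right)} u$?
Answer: $\frac{1}{975} \approx 0.0010256$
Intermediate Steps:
$c{\left(I \right)} = -3$
$g{\left(J,u \right)} = - 3 J u$ ($g{\left(J,u \right)} = J \left(-3\right) u = - 3 J u$)
$\frac{1}{g{\left(-13,F \right)}} = \frac{1}{\left(-3\right) \left(-13\right) 25} = \frac{1}{975}$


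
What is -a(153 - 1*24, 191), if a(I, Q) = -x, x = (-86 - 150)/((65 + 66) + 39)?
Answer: -118/85 ≈ -1.3882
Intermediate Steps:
x = -118/85 (x = -236/(131 + 39) = -236/170 = -236*1/170 = -118/85 ≈ -1.3882)
a(I, Q) = 118/85 (a(I, Q) = -1*(-118/85) = 118/85)
-a(153 - 1*24, 191) = -1*118/85 = -118/85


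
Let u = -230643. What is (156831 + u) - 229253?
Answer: -303065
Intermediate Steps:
(156831 + u) - 229253 = (156831 - 230643) - 229253 = -73812 - 229253 = -303065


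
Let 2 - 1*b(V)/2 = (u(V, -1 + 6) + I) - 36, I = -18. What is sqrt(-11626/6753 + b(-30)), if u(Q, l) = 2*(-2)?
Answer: sqrt(5393850702)/6753 ≈ 10.876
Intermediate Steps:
u(Q, l) = -4
b(V) = 120 (b(V) = 4 - 2*((-4 - 18) - 36) = 4 - 2*(-22 - 36) = 4 - 2*(-58) = 4 + 116 = 120)
sqrt(-11626/6753 + b(-30)) = sqrt(-11626/6753 + 120) = sqrt(798734/6753) = sqrt(5393850702)/6753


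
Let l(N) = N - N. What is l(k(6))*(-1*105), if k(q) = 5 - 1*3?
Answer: 0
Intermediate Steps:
k(q) = 2 (k(q) = 5 - 3 = 2)
l(N) = 0
l(k(6))*(-1*105) = 0*(-1*105) = 0*(-105) = 0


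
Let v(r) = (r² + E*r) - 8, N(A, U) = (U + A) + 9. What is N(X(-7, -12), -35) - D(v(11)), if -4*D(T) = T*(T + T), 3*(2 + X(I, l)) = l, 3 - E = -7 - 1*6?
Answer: 83457/2 ≈ 41729.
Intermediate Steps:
E = 16 (E = 3 - (-7 - 1*6) = 3 - (-7 - 6) = 3 - 1*(-13) = 3 + 13 = 16)
X(I, l) = -2 + l/3
N(A, U) = 9 + A + U (N(A, U) = (A + U) + 9 = 9 + A + U)
v(r) = -8 + r² + 16*r (v(r) = (r² + 16*r) - 8 = -8 + r² + 16*r)
D(T) = -T²/2 (D(T) = -T*(T + T)/4 = -T*2*T/4 = -T²/2)
N(X(-7, -12), -35) - D(v(11)) = (9 + (-2 + (⅓)*(-12)) - 35) - (-1)*(-8 + 11² + 16*11)²/2 = (9 + (-2 - 4) - 35) - (-1)*(-8 + 121 + 176)²/2 = (9 - 6 - 35) - (-1)*289²/2 = -32 - (-1)*83521/2 = -32 - 1*(-83521/2) = -32 + 83521/2 = 83457/2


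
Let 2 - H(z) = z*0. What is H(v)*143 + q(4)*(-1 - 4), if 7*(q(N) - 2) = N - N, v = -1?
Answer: 276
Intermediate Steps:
q(N) = 2 (q(N) = 2 + (N - N)/7 = 2 + (1/7)*0 = 2 + 0 = 2)
H(z) = 2 (H(z) = 2 - z*0 = 2 - 1*0 = 2 + 0 = 2)
H(v)*143 + q(4)*(-1 - 4) = 2*143 + 2*(-1 - 4) = 286 + 2*(-5) = 286 - 10 = 276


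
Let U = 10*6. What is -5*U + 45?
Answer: -255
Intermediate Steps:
U = 60
-5*U + 45 = -5*60 + 45 = -300 + 45 = -255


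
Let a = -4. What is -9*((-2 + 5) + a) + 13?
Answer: 22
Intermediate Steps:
-9*((-2 + 5) + a) + 13 = -9*((-2 + 5) - 4) + 13 = -9*(3 - 4) + 13 = -9*(-1) + 13 = 9 + 13 = 22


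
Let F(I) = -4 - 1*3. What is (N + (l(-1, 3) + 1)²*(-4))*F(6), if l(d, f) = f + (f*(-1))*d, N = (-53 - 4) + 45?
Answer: 1456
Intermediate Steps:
F(I) = -7 (F(I) = -4 - 3 = -7)
N = -12 (N = -57 + 45 = -12)
l(d, f) = f - d*f (l(d, f) = f + (-f)*d = f - d*f)
(N + (l(-1, 3) + 1)²*(-4))*F(6) = (-12 + (3*(1 - 1*(-1)) + 1)²*(-4))*(-7) = (-12 + (3*(1 + 1) + 1)²*(-4))*(-7) = (-12 + (3*2 + 1)²*(-4))*(-7) = (-12 + (6 + 1)²*(-4))*(-7) = (-12 + 7²*(-4))*(-7) = (-12 + 49*(-4))*(-7) = (-12 - 196)*(-7) = -208*(-7) = 1456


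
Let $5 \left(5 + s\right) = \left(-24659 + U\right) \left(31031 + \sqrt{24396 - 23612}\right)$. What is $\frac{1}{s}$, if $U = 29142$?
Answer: $\frac{5}{139237472} \approx 3.591 \cdot 10^{-8}$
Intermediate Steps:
$s = \frac{139237472}{5}$ ($s = -5 + \frac{\left(-24659 + 29142\right) \left(31031 + \sqrt{24396 - 23612}\right)}{5} = -5 + \frac{4483 \left(31031 + \sqrt{784}\right)}{5} = -5 + \frac{4483 \left(31031 + 28\right)}{5} = -5 + \frac{4483 \cdot 31059}{5} = -5 + \frac{1}{5} \cdot 139237497 = -5 + \frac{139237497}{5} = \frac{139237472}{5} \approx 2.7847 \cdot 10^{7}$)
$\frac{1}{s} = \frac{1}{\frac{139237472}{5}} = \frac{5}{139237472}$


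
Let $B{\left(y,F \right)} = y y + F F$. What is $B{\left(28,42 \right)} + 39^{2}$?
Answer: $4069$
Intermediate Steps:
$B{\left(y,F \right)} = F^{2} + y^{2}$ ($B{\left(y,F \right)} = y^{2} + F^{2} = F^{2} + y^{2}$)
$B{\left(28,42 \right)} + 39^{2} = \left(42^{2} + 28^{2}\right) + 39^{2} = \left(1764 + 784\right) + 1521 = 2548 + 1521 = 4069$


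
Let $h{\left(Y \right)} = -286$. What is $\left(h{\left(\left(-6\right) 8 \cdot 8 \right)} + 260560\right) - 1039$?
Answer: $259235$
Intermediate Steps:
$\left(h{\left(\left(-6\right) 8 \cdot 8 \right)} + 260560\right) - 1039 = \left(-286 + 260560\right) - 1039 = 260274 - 1039 = 259235$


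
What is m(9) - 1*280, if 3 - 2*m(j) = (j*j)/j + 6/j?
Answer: -850/3 ≈ -283.33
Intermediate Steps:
m(j) = 3/2 - 3/j - j/2 (m(j) = 3/2 - ((j*j)/j + 6/j)/2 = 3/2 - (j²/j + 6/j)/2 = 3/2 - (j + 6/j)/2 = 3/2 + (-3/j - j/2) = 3/2 - 3/j - j/2)
m(9) - 1*280 = (3/2 - 3/9 - ½*9) - 1*280 = (3/2 - 3*⅑ - 9/2) - 280 = (3/2 - ⅓ - 9/2) - 280 = -10/3 - 280 = -850/3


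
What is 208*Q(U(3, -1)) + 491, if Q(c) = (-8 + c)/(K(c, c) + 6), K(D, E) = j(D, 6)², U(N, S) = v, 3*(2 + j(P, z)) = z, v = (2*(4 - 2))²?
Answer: 2305/3 ≈ 768.33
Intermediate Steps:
v = 16 (v = (2*2)² = 4² = 16)
j(P, z) = -2 + z/3
U(N, S) = 16
K(D, E) = 0 (K(D, E) = (-2 + (⅓)*6)² = (-2 + 2)² = 0² = 0)
Q(c) = -4/3 + c/6 (Q(c) = (-8 + c)/(0 + 6) = (-8 + c)/6 = (-8 + c)*(⅙) = -4/3 + c/6)
208*Q(U(3, -1)) + 491 = 208*(-4/3 + (⅙)*16) + 491 = 208*(-4/3 + 8/3) + 491 = 208*(4/3) + 491 = 832/3 + 491 = 2305/3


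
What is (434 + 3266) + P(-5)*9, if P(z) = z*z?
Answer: 3925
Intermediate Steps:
P(z) = z**2
(434 + 3266) + P(-5)*9 = (434 + 3266) + (-5)**2*9 = 3700 + 25*9 = 3700 + 225 = 3925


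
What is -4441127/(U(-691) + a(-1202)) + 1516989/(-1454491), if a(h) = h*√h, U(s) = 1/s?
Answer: -1257912371313359796574/1206092275609948694259 - 2548905620826574*I*√1202/829219483386249 ≈ -1.043 - 106.57*I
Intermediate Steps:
a(h) = h^(3/2)
-4441127/(U(-691) + a(-1202)) + 1516989/(-1454491) = -4441127/(1/(-691) + (-1202)^(3/2)) + 1516989/(-1454491) = -4441127/(-1/691 - 1202*I*√1202) + 1516989*(-1/1454491) = -4441127/(-1/691 - 1202*I*√1202) - 1516989/1454491 = -1516989/1454491 - 4441127/(-1/691 - 1202*I*√1202)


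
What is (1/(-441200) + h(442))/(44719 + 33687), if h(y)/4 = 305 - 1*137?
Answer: 296486399/34592727200 ≈ 0.0085708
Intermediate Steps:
h(y) = 672 (h(y) = 4*(305 - 1*137) = 4*(305 - 137) = 4*168 = 672)
(1/(-441200) + h(442))/(44719 + 33687) = (1/(-441200) + 672)/(44719 + 33687) = (-1/441200 + 672)/78406 = (296486399/441200)*(1/78406) = 296486399/34592727200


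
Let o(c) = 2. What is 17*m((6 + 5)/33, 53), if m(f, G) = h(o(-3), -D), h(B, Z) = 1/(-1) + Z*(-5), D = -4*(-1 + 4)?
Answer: -1037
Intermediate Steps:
D = -12 (D = -4*3 = -12)
h(B, Z) = -1 - 5*Z
m(f, G) = -61 (m(f, G) = -1 - (-5)*(-12) = -1 - 5*12 = -1 - 60 = -61)
17*m((6 + 5)/33, 53) = 17*(-61) = -1037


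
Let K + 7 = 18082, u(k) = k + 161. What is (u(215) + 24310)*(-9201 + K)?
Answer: 219063564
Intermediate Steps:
u(k) = 161 + k
K = 18075 (K = -7 + 18082 = 18075)
(u(215) + 24310)*(-9201 + K) = ((161 + 215) + 24310)*(-9201 + 18075) = (376 + 24310)*8874 = 24686*8874 = 219063564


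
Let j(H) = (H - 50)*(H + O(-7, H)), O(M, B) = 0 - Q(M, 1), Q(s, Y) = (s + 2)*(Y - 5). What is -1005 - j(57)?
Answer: -1264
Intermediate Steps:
Q(s, Y) = (-5 + Y)*(2 + s) (Q(s, Y) = (2 + s)*(-5 + Y) = (-5 + Y)*(2 + s))
O(M, B) = 8 + 4*M (O(M, B) = 0 - (-10 - 5*M + 2*1 + 1*M) = 0 - (-10 - 5*M + 2 + M) = 0 - (-8 - 4*M) = 0 + (8 + 4*M) = 8 + 4*M)
j(H) = (-50 + H)*(-20 + H) (j(H) = (H - 50)*(H + (8 + 4*(-7))) = (-50 + H)*(H + (8 - 28)) = (-50 + H)*(H - 20) = (-50 + H)*(-20 + H))
-1005 - j(57) = -1005 - (1000 + 57² - 70*57) = -1005 - (1000 + 3249 - 3990) = -1005 - 1*259 = -1005 - 259 = -1264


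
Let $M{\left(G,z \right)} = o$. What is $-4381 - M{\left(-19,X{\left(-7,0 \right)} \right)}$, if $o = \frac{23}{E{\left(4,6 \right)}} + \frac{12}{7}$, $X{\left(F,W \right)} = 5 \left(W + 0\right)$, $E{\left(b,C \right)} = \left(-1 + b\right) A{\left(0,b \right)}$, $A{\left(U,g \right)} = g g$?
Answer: $- \frac{1472753}{336} \approx -4383.2$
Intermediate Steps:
$A{\left(U,g \right)} = g^{2}$
$E{\left(b,C \right)} = b^{2} \left(-1 + b\right)$ ($E{\left(b,C \right)} = \left(-1 + b\right) b^{2} = b^{2} \left(-1 + b\right)$)
$X{\left(F,W \right)} = 5 W$
$o = \frac{737}{336}$ ($o = \frac{23}{4^{2} \left(-1 + 4\right)} + \frac{12}{7} = \frac{23}{16 \cdot 3} + 12 \cdot \frac{1}{7} = \frac{23}{48} + \frac{12}{7} = \frac{737}{336} \approx 2.1935$)
$M{\left(G,z \right)} = \frac{737}{336}$
$-4381 - M{\left(-19,X{\left(-7,0 \right)} \right)} = -4381 - \frac{737}{336} = - \frac{1472753}{336}$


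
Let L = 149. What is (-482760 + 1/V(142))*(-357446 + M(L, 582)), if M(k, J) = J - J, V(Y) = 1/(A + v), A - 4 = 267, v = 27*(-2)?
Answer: 172483065178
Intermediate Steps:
v = -54
A = 271 (A = 4 + 267 = 271)
V(Y) = 1/217 (V(Y) = 1/(271 - 54) = 1/217)
M(k, J) = 0
(-482760 + 1/V(142))*(-357446 + M(L, 582)) = (-482760 + 1/(1/217))*(-357446 + 0) = (-482760 + 217)*(-357446) = -482543*(-357446) = 172483065178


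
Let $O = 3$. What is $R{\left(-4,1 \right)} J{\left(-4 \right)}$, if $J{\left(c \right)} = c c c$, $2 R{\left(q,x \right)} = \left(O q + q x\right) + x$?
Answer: $480$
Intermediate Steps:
$R{\left(q,x \right)} = \frac{x}{2} + \frac{3 q}{2} + \frac{q x}{2}$ ($R{\left(q,x \right)} = \frac{\left(3 q + q x\right) + x}{2} = \frac{x + 3 q + q x}{2} = \frac{x}{2} + \frac{3 q}{2} + \frac{q x}{2}$)
$J{\left(c \right)} = c^{3}$ ($J{\left(c \right)} = c^{2} c = c^{3}$)
$R{\left(-4,1 \right)} J{\left(-4 \right)} = \left(\frac{1}{2} \cdot 1 + \frac{3}{2} \left(-4\right) + \frac{1}{2} \left(-4\right) 1\right) \left(-4\right)^{3} = \left(\frac{1}{2} - 6 - 2\right) \left(-64\right) = \left(- \frac{15}{2}\right) \left(-64\right) = 480$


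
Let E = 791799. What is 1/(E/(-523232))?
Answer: -523232/791799 ≈ -0.66081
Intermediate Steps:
1/(E/(-523232)) = 1/(791799/(-523232)) = 1/(791799*(-1/523232)) = 1/(-791799/523232) = -523232/791799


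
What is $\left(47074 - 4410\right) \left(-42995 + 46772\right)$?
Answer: $161141928$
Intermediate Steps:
$\left(47074 - 4410\right) \left(-42995 + 46772\right) = 42664 \cdot 3777 = 161141928$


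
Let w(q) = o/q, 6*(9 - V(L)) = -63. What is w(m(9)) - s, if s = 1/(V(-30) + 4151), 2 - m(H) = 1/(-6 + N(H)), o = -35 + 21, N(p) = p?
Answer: -350332/41705 ≈ -8.4002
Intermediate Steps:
V(L) = 39/2 (V(L) = 9 - ⅙*(-63) = 9 + 21/2 = 39/2)
o = -14
m(H) = 2 - 1/(-6 + H)
s = 2/8341 (s = 1/(39/2 + 4151) = 1/(8341/2) = 2/8341 ≈ 0.00023978)
w(q) = -14/q
w(m(9)) - s = -14*(-6 + 9)/(-13 + 2*9) - 1*2/8341 = -14*3/(-13 + 18) - 2/8341 = -14/((⅓)*5) - 2/8341 = -14/5/3 - 2/8341 = -14*⅗ - 2/8341 = -42/5 - 2/8341 = -350332/41705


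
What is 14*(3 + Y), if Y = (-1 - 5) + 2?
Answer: -14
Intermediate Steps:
Y = -4 (Y = -6 + 2 = -4)
14*(3 + Y) = 14*(3 - 4) = 14*(-1) = -14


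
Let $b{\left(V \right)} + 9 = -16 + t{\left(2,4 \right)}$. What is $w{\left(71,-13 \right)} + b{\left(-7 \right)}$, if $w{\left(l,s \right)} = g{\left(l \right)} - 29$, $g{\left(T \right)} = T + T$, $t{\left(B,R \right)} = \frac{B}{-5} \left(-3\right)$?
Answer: $\frac{446}{5} \approx 89.2$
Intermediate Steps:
$t{\left(B,R \right)} = \frac{3 B}{5}$ ($t{\left(B,R \right)} = B \left(- \frac{1}{5}\right) \left(-3\right) = - \frac{B}{5} \left(-3\right) = \frac{3 B}{5}$)
$g{\left(T \right)} = 2 T$
$w{\left(l,s \right)} = -29 + 2 l$ ($w{\left(l,s \right)} = 2 l - 29 = -29 + 2 l$)
$b{\left(V \right)} = - \frac{119}{5}$ ($b{\left(V \right)} = -9 + \left(-16 + \frac{3}{5} \cdot 2\right) = -9 + \left(-16 + \frac{6}{5}\right) = -9 - \frac{74}{5} = - \frac{119}{5}$)
$w{\left(71,-13 \right)} + b{\left(-7 \right)} = \left(-29 + 2 \cdot 71\right) - \frac{119}{5} = \left(-29 + 142\right) - \frac{119}{5} = 113 - \frac{119}{5} = \frac{446}{5}$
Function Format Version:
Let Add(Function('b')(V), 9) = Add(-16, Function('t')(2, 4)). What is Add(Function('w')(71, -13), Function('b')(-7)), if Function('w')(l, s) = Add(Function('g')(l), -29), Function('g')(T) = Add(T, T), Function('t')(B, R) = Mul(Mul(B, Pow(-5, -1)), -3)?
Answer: Rational(446, 5) ≈ 89.200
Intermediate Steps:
Function('t')(B, R) = Mul(Rational(3, 5), B) (Function('t')(B, R) = Mul(Mul(B, Rational(-1, 5)), -3) = Mul(Mul(Rational(-1, 5), B), -3) = Mul(Rational(3, 5), B))
Function('g')(T) = Mul(2, T)
Function('w')(l, s) = Add(-29, Mul(2, l)) (Function('w')(l, s) = Add(Mul(2, l), -29) = Add(-29, Mul(2, l)))
Function('b')(V) = Rational(-119, 5) (Function('b')(V) = Add(-9, Add(-16, Mul(Rational(3, 5), 2))) = Add(-9, Add(-16, Rational(6, 5))) = Add(-9, Rational(-74, 5)) = Rational(-119, 5))
Add(Function('w')(71, -13), Function('b')(-7)) = Add(Add(-29, Mul(2, 71)), Rational(-119, 5)) = Add(Add(-29, 142), Rational(-119, 5)) = Add(113, Rational(-119, 5)) = Rational(446, 5)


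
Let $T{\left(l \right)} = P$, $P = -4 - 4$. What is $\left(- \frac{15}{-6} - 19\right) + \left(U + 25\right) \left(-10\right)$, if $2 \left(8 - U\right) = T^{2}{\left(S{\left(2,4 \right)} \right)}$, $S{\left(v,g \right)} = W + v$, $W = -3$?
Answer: $- \frac{53}{2} \approx -26.5$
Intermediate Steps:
$S{\left(v,g \right)} = -3 + v$
$P = -8$ ($P = -4 - 4 = -8$)
$T{\left(l \right)} = -8$
$U = -24$ ($U = 8 - \frac{\left(-8\right)^{2}}{2} = 8 - 32 = -24$)
$\left(- \frac{15}{-6} - 19\right) + \left(U + 25\right) \left(-10\right) = \left(- \frac{15}{-6} - 19\right) + \left(-24 + 25\right) \left(-10\right) = \left(\left(-15\right) \left(- \frac{1}{6}\right) - 19\right) + 1 \left(-10\right) = \left(\frac{5}{2} - 19\right) - 10 = - \frac{33}{2} - 10 = - \frac{53}{2}$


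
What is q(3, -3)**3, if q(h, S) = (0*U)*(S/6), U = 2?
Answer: 0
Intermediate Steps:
q(h, S) = 0 (q(h, S) = (0*2)*(S/6) = 0*(S*(1/6)) = 0*(S/6) = 0)
q(3, -3)**3 = 0**3 = 0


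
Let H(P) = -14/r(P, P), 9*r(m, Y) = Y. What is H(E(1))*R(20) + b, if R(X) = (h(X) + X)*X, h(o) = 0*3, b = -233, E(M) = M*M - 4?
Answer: 16567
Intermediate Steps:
r(m, Y) = Y/9
E(M) = -4 + M**2 (E(M) = M**2 - 4 = -4 + M**2)
h(o) = 0
R(X) = X**2 (R(X) = (0 + X)*X = X*X = X**2)
H(P) = -126/P (H(P) = -14*9/P = -126/P)
H(E(1))*R(20) + b = -126/(-4 + 1**2)*20**2 - 233 = -126/(-4 + 1)*400 - 233 = -126/(-3)*400 - 233 = -126*(-1/3)*400 - 233 = 42*400 - 233 = 16800 - 233 = 16567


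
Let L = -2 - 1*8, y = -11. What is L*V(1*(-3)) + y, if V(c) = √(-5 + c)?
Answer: -11 - 20*I*√2 ≈ -11.0 - 28.284*I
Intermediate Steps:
L = -10 (L = -2 - 8 = -10)
L*V(1*(-3)) + y = -10*√(-5 + 1*(-3)) - 11 = -10*√(-5 - 3) - 11 = -20*I*√2 - 11 = -11 - 20*I*√2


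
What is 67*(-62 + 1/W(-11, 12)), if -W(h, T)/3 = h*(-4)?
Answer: -548395/132 ≈ -4154.5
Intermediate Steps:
W(h, T) = 12*h (W(h, T) = -3*h*(-4) = -(-12)*h = 12*h)
67*(-62 + 1/W(-11, 12)) = 67*(-62 + 1/(12*(-11))) = 67*(-62 + 1/(-132)) = 67*(-62 - 1/132) = 67*(-8185/132) = -548395/132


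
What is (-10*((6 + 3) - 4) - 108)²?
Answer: 24964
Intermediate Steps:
(-10*((6 + 3) - 4) - 108)² = (-10*(9 - 4) - 108)² = (-10*5 - 108)² = (-50 - 108)² = (-158)² = 24964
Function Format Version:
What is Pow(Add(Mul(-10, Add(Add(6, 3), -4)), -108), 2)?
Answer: 24964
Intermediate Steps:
Pow(Add(Mul(-10, Add(Add(6, 3), -4)), -108), 2) = Pow(Add(Mul(-10, Add(9, -4)), -108), 2) = Pow(Add(Mul(-10, 5), -108), 2) = Pow(Add(-50, -108), 2) = Pow(-158, 2) = 24964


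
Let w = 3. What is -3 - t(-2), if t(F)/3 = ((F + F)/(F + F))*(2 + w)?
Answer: -18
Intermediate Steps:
t(F) = 15 (t(F) = 3*(((F + F)/(F + F))*(2 + 3)) = 3*(((2*F)/((2*F)))*5) = 3*(((2*F)*(1/(2*F)))*5) = 3*(1*5) = 3*5 = 15)
-3 - t(-2) = -3 - 1*15 = -3 - 15 = -18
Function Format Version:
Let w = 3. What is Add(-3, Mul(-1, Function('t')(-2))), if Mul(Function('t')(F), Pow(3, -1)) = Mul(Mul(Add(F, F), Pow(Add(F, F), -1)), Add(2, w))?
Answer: -18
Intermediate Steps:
Function('t')(F) = 15 (Function('t')(F) = Mul(3, Mul(Mul(Add(F, F), Pow(Add(F, F), -1)), Add(2, 3))) = Mul(3, Mul(Mul(Mul(2, F), Pow(Mul(2, F), -1)), 5)) = Mul(3, Mul(Mul(Mul(2, F), Mul(Rational(1, 2), Pow(F, -1))), 5)) = Mul(3, Mul(1, 5)) = Mul(3, 5) = 15)
Add(-3, Mul(-1, Function('t')(-2))) = Add(-3, Mul(-1, 15)) = Add(-3, -15) = -18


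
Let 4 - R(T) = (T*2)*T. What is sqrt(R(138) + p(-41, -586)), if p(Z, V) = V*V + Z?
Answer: 3*sqrt(33919) ≈ 552.51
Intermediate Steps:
R(T) = 4 - 2*T**2 (R(T) = 4 - T*2*T = 4 - 2*T*T = 4 - 2*T**2)
p(Z, V) = Z + V**2 (p(Z, V) = V**2 + Z = Z + V**2)
sqrt(R(138) + p(-41, -586)) = sqrt((4 - 2*138**2) + (-41 + (-586)**2)) = sqrt((4 - 2*19044) + (-41 + 343396)) = sqrt((4 - 38088) + 343355) = sqrt(-38084 + 343355) = sqrt(305271) = 3*sqrt(33919)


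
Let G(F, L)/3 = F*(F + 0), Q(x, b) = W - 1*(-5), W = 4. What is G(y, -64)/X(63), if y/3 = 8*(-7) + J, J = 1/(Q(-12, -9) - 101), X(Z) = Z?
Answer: 79660227/59248 ≈ 1344.5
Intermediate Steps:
Q(x, b) = 9 (Q(x, b) = 4 - 1*(-5) = 4 + 5 = 9)
J = -1/92 (J = 1/(9 - 101) = 1/(-92) = -1/92 ≈ -0.010870)
y = -15459/92 (y = 3*(8*(-7) - 1/92) = 3*(-56 - 1/92) = 3*(-5153/92) = -15459/92 ≈ -168.03)
G(F, L) = 3*F**2 (G(F, L) = 3*(F*(F + 0)) = 3*(F*F) = 3*F**2)
G(y, -64)/X(63) = (3*(-15459/92)**2)/63 = (3*(238980681/8464))*(1/63) = (716942043/8464)*(1/63) = 79660227/59248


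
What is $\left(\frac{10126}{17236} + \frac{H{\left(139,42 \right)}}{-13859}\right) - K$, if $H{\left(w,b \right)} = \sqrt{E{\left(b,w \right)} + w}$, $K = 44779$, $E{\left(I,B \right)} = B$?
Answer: $- \frac{385900359}{8618} - \frac{\sqrt{278}}{13859} \approx -44778.0$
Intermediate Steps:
$H{\left(w,b \right)} = \sqrt{2} \sqrt{w}$ ($H{\left(w,b \right)} = \sqrt{w + w} = \sqrt{2 w} = \sqrt{2} \sqrt{w}$)
$\left(\frac{10126}{17236} + \frac{H{\left(139,42 \right)}}{-13859}\right) - K = \left(\frac{10126}{17236} + \frac{\sqrt{2} \sqrt{139}}{-13859}\right) - 44779 = \left(10126 \cdot \frac{1}{17236} + \sqrt{278} \left(- \frac{1}{13859}\right)\right) - 44779 = \left(\frac{5063}{8618} - \frac{\sqrt{278}}{13859}\right) - 44779 = - \frac{385900359}{8618} - \frac{\sqrt{278}}{13859}$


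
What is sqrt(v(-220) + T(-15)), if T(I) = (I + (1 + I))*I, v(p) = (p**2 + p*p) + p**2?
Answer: sqrt(145635) ≈ 381.62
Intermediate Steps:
v(p) = 3*p**2 (v(p) = (p**2 + p**2) + p**2 = 2*p**2 + p**2 = 3*p**2)
T(I) = I*(1 + 2*I) (T(I) = (1 + 2*I)*I = I*(1 + 2*I))
sqrt(v(-220) + T(-15)) = sqrt(3*(-220)**2 - 15*(1 + 2*(-15))) = sqrt(3*48400 - 15*(1 - 30)) = sqrt(145200 - 15*(-29)) = sqrt(145200 + 435) = sqrt(145635)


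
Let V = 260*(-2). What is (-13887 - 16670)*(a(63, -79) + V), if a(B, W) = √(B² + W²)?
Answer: 15889640 - 30557*√10210 ≈ 1.2802e+7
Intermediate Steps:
V = -520
(-13887 - 16670)*(a(63, -79) + V) = (-13887 - 16670)*(√(63² + (-79)²) - 520) = -30557*(√(3969 + 6241) - 520) = -30557*(√10210 - 520) = -30557*(-520 + √10210) = 15889640 - 30557*√10210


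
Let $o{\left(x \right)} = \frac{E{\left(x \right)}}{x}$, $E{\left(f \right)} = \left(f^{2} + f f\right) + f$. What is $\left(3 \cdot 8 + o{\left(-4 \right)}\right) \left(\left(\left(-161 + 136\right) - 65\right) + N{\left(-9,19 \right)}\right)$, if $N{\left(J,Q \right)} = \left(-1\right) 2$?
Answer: $-1564$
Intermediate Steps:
$E{\left(f \right)} = f + 2 f^{2}$ ($E{\left(f \right)} = \left(f^{2} + f^{2}\right) + f = 2 f^{2} + f = f + 2 f^{2}$)
$N{\left(J,Q \right)} = -2$
$o{\left(x \right)} = 1 + 2 x$ ($o{\left(x \right)} = \frac{x \left(1 + 2 x\right)}{x} = 1 + 2 x$)
$\left(3 \cdot 8 + o{\left(-4 \right)}\right) \left(\left(\left(-161 + 136\right) - 65\right) + N{\left(-9,19 \right)}\right) = \left(3 \cdot 8 + \left(1 + 2 \left(-4\right)\right)\right) \left(\left(\left(-161 + 136\right) - 65\right) - 2\right) = \left(24 + \left(1 - 8\right)\right) \left(\left(-25 - 65\right) - 2\right) = \left(24 - 7\right) \left(-90 - 2\right) = 17 \left(-92\right) = -1564$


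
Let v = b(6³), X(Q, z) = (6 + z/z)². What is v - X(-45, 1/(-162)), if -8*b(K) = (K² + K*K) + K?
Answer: -11740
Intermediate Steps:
X(Q, z) = 49 (X(Q, z) = (6 + 1)² = 7² = 49)
b(K) = -K²/4 - K/8 (b(K) = -((K² + K*K) + K)/8 = -((K² + K²) + K)/8 = -(2*K² + K)/8 = -(K + 2*K²)/8 = -K²/4 - K/8)
v = -11691 (v = -⅛*6³*(1 + 2*6³) = -⅛*216*(1 + 2*216) = -⅛*216*(1 + 432) = -⅛*216*433 = -11691)
v - X(-45, 1/(-162)) = -11691 - 1*49 = -11691 - 49 = -11740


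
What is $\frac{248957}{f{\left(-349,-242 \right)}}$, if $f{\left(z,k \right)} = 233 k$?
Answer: $- \frac{248957}{56386} \approx -4.4152$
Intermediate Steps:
$\frac{248957}{f{\left(-349,-242 \right)}} = \frac{248957}{233 \left(-242\right)} = \frac{248957}{-56386} = 248957 \left(- \frac{1}{56386}\right) = - \frac{248957}{56386}$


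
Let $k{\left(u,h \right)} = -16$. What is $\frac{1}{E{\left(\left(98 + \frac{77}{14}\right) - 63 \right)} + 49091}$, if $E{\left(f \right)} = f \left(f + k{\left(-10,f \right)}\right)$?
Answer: $\frac{4}{200333} \approx 1.9967 \cdot 10^{-5}$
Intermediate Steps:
$E{\left(f \right)} = f \left(-16 + f\right)$ ($E{\left(f \right)} = f \left(f - 16\right) = f \left(-16 + f\right)$)
$\frac{1}{E{\left(\left(98 + \frac{77}{14}\right) - 63 \right)} + 49091} = \frac{1}{\left(\left(98 + \frac{77}{14}\right) - 63\right) \left(-16 - \left(-35 - \frac{11}{2}\right)\right) + 49091} = \frac{1}{\left(\left(98 + 77 \cdot \frac{1}{14}\right) - 63\right) \left(-16 + \left(\left(98 + 77 \cdot \frac{1}{14}\right) - 63\right)\right) + 49091} = \frac{1}{\left(\left(98 + \frac{11}{2}\right) - 63\right) \left(-16 + \left(\left(98 + \frac{11}{2}\right) - 63\right)\right) + 49091} = \frac{1}{\left(\frac{207}{2} - 63\right) \left(-16 + \left(\frac{207}{2} - 63\right)\right) + 49091} = \frac{1}{\frac{81 \left(-16 + \frac{81}{2}\right)}{2} + 49091} = \frac{1}{\frac{81}{2} \cdot \frac{49}{2} + 49091} = \frac{1}{\frac{3969}{4} + 49091} = \frac{1}{\frac{200333}{4}} = \frac{4}{200333}$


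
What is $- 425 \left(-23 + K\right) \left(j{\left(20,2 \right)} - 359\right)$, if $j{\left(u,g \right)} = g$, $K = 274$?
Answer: $38082975$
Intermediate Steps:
$- 425 \left(-23 + K\right) \left(j{\left(20,2 \right)} - 359\right) = - 425 \left(-23 + 274\right) \left(2 - 359\right) = - 425 \cdot 251 \left(-357\right) = \left(-425\right) \left(-89607\right) = 38082975$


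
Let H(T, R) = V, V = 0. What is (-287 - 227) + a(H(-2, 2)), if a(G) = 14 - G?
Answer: -500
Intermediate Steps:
H(T, R) = 0
(-287 - 227) + a(H(-2, 2)) = (-287 - 227) + (14 - 1*0) = -514 + (14 + 0) = -514 + 14 = -500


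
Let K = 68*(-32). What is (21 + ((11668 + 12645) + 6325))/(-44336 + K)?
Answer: -30659/46512 ≈ -0.65916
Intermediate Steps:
K = -2176
(21 + ((11668 + 12645) + 6325))/(-44336 + K) = (21 + ((11668 + 12645) + 6325))/(-44336 - 2176) = (21 + (24313 + 6325))/(-46512) = (21 + 30638)*(-1/46512) = 30659*(-1/46512) = -30659/46512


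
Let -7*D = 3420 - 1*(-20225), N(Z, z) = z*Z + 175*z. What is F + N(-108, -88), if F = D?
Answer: -64917/7 ≈ -9273.9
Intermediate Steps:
N(Z, z) = 175*z + Z*z (N(Z, z) = Z*z + 175*z = 175*z + Z*z)
D = -23645/7 (D = -(3420 - 1*(-20225))/7 = -(3420 + 20225)/7 = -⅐*23645 = -23645/7 ≈ -3377.9)
F = -23645/7 ≈ -3377.9
F + N(-108, -88) = -23645/7 - 88*(175 - 108) = -23645/7 - 88*67 = -23645/7 - 5896 = -64917/7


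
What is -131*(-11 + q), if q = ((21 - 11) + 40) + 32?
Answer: -9301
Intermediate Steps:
q = 82 (q = (10 + 40) + 32 = 50 + 32 = 82)
-131*(-11 + q) = -131*(-11 + 82) = -131*71 = -9301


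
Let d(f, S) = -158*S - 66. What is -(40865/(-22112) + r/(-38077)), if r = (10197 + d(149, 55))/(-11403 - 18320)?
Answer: 46249449687023/25025536181152 ≈ 1.8481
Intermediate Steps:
d(f, S) = -66 - 158*S
r = -1441/29723 (r = (10197 + (-66 - 158*55))/(-11403 - 18320) = (10197 + (-66 - 8690))/(-29723) = (10197 - 8756)*(-1/29723) = 1441*(-1/29723) = -1441/29723 ≈ -0.048481)
-(40865/(-22112) + r/(-38077)) = -(40865/(-22112) - 1441/29723/(-38077)) = -(40865*(-1/22112) - 1441/29723*(-1/38077)) = -(-40865/22112 + 1441/1131762671) = -1*(-46249449687023/25025536181152) = 46249449687023/25025536181152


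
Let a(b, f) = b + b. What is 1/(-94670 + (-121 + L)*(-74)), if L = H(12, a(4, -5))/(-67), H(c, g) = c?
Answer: -67/5742084 ≈ -1.1668e-5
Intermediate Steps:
a(b, f) = 2*b
L = -12/67 (L = 12/(-67) = 12*(-1/67) = -12/67 ≈ -0.17910)
1/(-94670 + (-121 + L)*(-74)) = 1/(-94670 + (-121 - 12/67)*(-74)) = 1/(-94670 - 8119/67*(-74)) = 1/(-94670 + 600806/67) = 1/(-5742084/67) = -67/5742084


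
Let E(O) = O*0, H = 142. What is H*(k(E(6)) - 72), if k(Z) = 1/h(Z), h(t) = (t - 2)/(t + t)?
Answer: -10224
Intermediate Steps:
h(t) = (-2 + t)/(2*t) (h(t) = (-2 + t)/((2*t)) = (-2 + t)*(1/(2*t)) = (-2 + t)/(2*t))
E(O) = 0
k(Z) = 2*Z/(-2 + Z) (k(Z) = 1/((-2 + Z)/(2*Z)) = 2*Z/(-2 + Z))
H*(k(E(6)) - 72) = 142*(2*0/(-2 + 0) - 72) = 142*(2*0/(-2) - 72) = 142*(2*0*(-1/2) - 72) = 142*(0 - 72) = 142*(-72) = -10224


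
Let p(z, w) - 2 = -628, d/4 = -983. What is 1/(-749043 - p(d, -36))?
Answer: -1/748417 ≈ -1.3362e-6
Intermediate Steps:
d = -3932 (d = 4*(-983) = -3932)
p(z, w) = -626 (p(z, w) = 2 - 628 = -626)
1/(-749043 - p(d, -36)) = 1/(-749043 - 1*(-626)) = 1/(-749043 + 626) = 1/(-748417) = -1/748417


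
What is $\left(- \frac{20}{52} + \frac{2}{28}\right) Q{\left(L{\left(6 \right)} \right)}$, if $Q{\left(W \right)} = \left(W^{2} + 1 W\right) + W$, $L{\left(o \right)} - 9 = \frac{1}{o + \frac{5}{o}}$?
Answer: $- \frac{9768375}{305942} \approx -31.929$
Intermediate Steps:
$L{\left(o \right)} = 9 + \frac{1}{o + \frac{5}{o}}$
$Q{\left(W \right)} = W^{2} + 2 W$ ($Q{\left(W \right)} = \left(W^{2} + W\right) + W = \left(W + W^{2}\right) + W = W^{2} + 2 W$)
$\left(- \frac{20}{52} + \frac{2}{28}\right) Q{\left(L{\left(6 \right)} \right)} = \left(- \frac{20}{52} + \frac{2}{28}\right) \frac{45 + 6 + 9 \cdot 6^{2}}{5 + 6^{2}} \left(2 + \frac{45 + 6 + 9 \cdot 6^{2}}{5 + 6^{2}}\right) = \left(\left(-20\right) \frac{1}{52} + 2 \cdot \frac{1}{28}\right) \frac{45 + 6 + 9 \cdot 36}{5 + 36} \left(2 + \frac{45 + 6 + 9 \cdot 36}{5 + 36}\right) = \left(- \frac{5}{13} + \frac{1}{14}\right) \frac{45 + 6 + 324}{41} \left(2 + \frac{45 + 6 + 324}{41}\right) = - \frac{57 \cdot \frac{1}{41} \cdot 375 \left(2 + \frac{1}{41} \cdot 375\right)}{182} = - \frac{57 \frac{375 \left(2 + \frac{375}{41}\right)}{41}}{182} = - \frac{57 \cdot \frac{375}{41} \cdot \frac{457}{41}}{182} = \left(- \frac{57}{182}\right) \frac{171375}{1681} = - \frac{9768375}{305942}$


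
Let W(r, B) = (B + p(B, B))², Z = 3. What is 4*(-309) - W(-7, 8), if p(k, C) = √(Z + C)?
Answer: -1311 - 16*√11 ≈ -1364.1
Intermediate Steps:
p(k, C) = √(3 + C)
W(r, B) = (B + √(3 + B))²
4*(-309) - W(-7, 8) = 4*(-309) - (8 + √(3 + 8))² = -1236 - (8 + √11)²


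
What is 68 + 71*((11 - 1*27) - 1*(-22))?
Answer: 494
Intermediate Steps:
68 + 71*((11 - 1*27) - 1*(-22)) = 68 + 71*((11 - 27) + 22) = 68 + 71*(-16 + 22) = 68 + 71*6 = 68 + 426 = 494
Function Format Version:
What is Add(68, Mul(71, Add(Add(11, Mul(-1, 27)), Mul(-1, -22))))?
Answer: 494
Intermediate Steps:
Add(68, Mul(71, Add(Add(11, Mul(-1, 27)), Mul(-1, -22)))) = Add(68, Mul(71, Add(Add(11, -27), 22))) = Add(68, Mul(71, Add(-16, 22))) = Add(68, Mul(71, 6)) = Add(68, 426) = 494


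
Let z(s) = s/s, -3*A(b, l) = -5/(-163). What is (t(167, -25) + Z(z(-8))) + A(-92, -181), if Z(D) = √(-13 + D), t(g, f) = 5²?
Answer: 12220/489 + 2*I*√3 ≈ 24.99 + 3.4641*I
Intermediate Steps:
t(g, f) = 25
A(b, l) = -5/489 (A(b, l) = -(-5)/(3*(-163)) = -(-5)*(-1)/(3*163) = -⅓*5/163 = -5/489)
z(s) = 1
(t(167, -25) + Z(z(-8))) + A(-92, -181) = (25 + √(-13 + 1)) - 5/489 = (25 + √(-12)) - 5/489 = (25 + 2*I*√3) - 5/489 = 12220/489 + 2*I*√3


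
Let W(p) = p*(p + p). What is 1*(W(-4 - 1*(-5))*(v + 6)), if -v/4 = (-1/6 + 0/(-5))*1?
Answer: 40/3 ≈ 13.333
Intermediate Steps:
v = 2/3 (v = -4*(-1/6 + 0/(-5)) = -4*(-1*1/6 + 0*(-1/5)) = -4*(-1/6 + 0) = -(-2)/3 = -4*(-1/6) = 2/3 ≈ 0.66667)
W(p) = 2*p**2 (W(p) = p*(2*p) = 2*p**2)
1*(W(-4 - 1*(-5))*(v + 6)) = 1*((2*(-4 - 1*(-5))**2)*(2/3 + 6)) = 1*((2*(-4 + 5)**2)*(20/3)) = 1*((2*1**2)*(20/3)) = 1*((2*1)*(20/3)) = 1*(2*(20/3)) = 1*(40/3) = 40/3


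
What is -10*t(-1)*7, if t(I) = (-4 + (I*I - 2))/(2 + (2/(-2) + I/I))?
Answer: 175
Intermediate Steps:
t(I) = -3 + I**2/2 (t(I) = (-4 + (I**2 - 2))/(2 + (2*(-1/2) + 1)) = (-4 + (-2 + I**2))/(2 + (-1 + 1)) = (-6 + I**2)/(2 + 0) = (-6 + I**2)/2 = (-6 + I**2)*(1/2) = -3 + I**2/2)
-10*t(-1)*7 = -10*(-3 + (1/2)*(-1)**2)*7 = -10*(-3 + (1/2)*1)*7 = -10*(-3 + 1/2)*7 = -10*(-5/2)*7 = 25*7 = 175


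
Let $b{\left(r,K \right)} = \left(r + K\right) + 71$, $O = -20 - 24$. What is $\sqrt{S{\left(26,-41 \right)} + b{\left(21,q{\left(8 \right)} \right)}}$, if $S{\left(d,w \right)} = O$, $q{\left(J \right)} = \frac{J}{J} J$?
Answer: $2 \sqrt{14} \approx 7.4833$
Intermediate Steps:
$q{\left(J \right)} = J$ ($q{\left(J \right)} = 1 J = J$)
$O = -44$
$S{\left(d,w \right)} = -44$
$b{\left(r,K \right)} = 71 + K + r$ ($b{\left(r,K \right)} = \left(K + r\right) + 71 = 71 + K + r$)
$\sqrt{S{\left(26,-41 \right)} + b{\left(21,q{\left(8 \right)} \right)}} = \sqrt{-44 + \left(71 + 8 + 21\right)} = \sqrt{-44 + 100} = \sqrt{56} = 2 \sqrt{14}$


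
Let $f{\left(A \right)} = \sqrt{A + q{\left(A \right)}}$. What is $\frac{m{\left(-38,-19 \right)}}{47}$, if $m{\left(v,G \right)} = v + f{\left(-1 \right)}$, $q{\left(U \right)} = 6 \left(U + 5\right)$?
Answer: $- \frac{38}{47} + \frac{\sqrt{23}}{47} \approx -0.70647$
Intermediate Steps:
$q{\left(U \right)} = 30 + 6 U$ ($q{\left(U \right)} = 6 \left(5 + U\right) = 30 + 6 U$)
$f{\left(A \right)} = \sqrt{30 + 7 A}$ ($f{\left(A \right)} = \sqrt{A + \left(30 + 6 A\right)} = \sqrt{30 + 7 A}$)
$m{\left(v,G \right)} = v + \sqrt{23}$ ($m{\left(v,G \right)} = v + \sqrt{30 + 7 \left(-1\right)} = v + \sqrt{30 - 7} = v + \sqrt{23}$)
$\frac{m{\left(-38,-19 \right)}}{47} = \frac{-38 + \sqrt{23}}{47} = \left(-38 + \sqrt{23}\right) \frac{1}{47} = - \frac{38}{47} + \frac{\sqrt{23}}{47}$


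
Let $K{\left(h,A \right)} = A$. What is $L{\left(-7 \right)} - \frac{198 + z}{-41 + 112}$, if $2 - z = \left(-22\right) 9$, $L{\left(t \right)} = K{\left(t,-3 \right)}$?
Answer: $- \frac{611}{71} \approx -8.6056$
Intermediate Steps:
$L{\left(t \right)} = -3$
$z = 200$ ($z = 2 - \left(-22\right) 9 = 2 - -198 = 2 + 198 = 200$)
$L{\left(-7 \right)} - \frac{198 + z}{-41 + 112} = -3 - \frac{198 + 200}{-41 + 112} = -3 - \frac{398}{71} = - \frac{611}{71}$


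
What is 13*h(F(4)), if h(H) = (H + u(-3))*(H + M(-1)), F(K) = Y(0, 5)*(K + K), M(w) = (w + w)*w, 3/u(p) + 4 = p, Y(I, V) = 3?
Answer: 55770/7 ≈ 7967.1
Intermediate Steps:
u(p) = 3/(-4 + p)
M(w) = 2*w² (M(w) = (2*w)*w = 2*w²)
F(K) = 6*K (F(K) = 3*(K + K) = 3*(2*K) = 6*K)
h(H) = (2 + H)*(-3/7 + H) (h(H) = (H + 3/(-4 - 3))*(H + 2*(-1)²) = (H + 3/(-7))*(H + 2*1) = (H + 3*(-⅐))*(H + 2) = (H - 3/7)*(2 + H) = (-3/7 + H)*(2 + H) = (2 + H)*(-3/7 + H))
13*h(F(4)) = 13*(-6/7 + (6*4)² + 11*(6*4)/7) = 13*(-6/7 + 24² + (11/7)*24) = 13*(-6/7 + 576 + 264/7) = 13*(4290/7) = 55770/7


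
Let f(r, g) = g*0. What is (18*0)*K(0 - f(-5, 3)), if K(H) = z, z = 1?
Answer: 0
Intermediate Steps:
f(r, g) = 0
K(H) = 1
(18*0)*K(0 - f(-5, 3)) = (18*0)*1 = 0*1 = 0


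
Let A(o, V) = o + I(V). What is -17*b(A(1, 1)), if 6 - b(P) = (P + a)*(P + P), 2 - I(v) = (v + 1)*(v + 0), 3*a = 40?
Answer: 1156/3 ≈ 385.33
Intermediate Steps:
a = 40/3 (a = (⅓)*40 = 40/3 ≈ 13.333)
I(v) = 2 - v*(1 + v) (I(v) = 2 - (v + 1)*(v + 0) = 2 - (1 + v)*v = 2 - v*(1 + v))
A(o, V) = 2 + o - V - V² (A(o, V) = o + (2 - V - V²) = 2 + o - V - V²)
b(P) = 6 - 2*P*(40/3 + P) (b(P) = 6 - (P + 40/3)*(P + P) = 6 - (40/3 + P)*2*P = 6 - 2*P*(40/3 + P))
-17*b(A(1, 1)) = -17*(6 - 2*(2 + 1 - 1*1 - 1*1²)² - 80*(2 + 1 - 1*1 - 1*1²)/3) = -17*(6 - 2*(2 + 1 - 1 - 1*1)² - 80*(2 + 1 - 1 - 1*1)/3) = -17*(6 - 2*(2 + 1 - 1 - 1)² - 80*(2 + 1 - 1 - 1)/3) = -17*(6 - 2*1² - 80/3*1) = -17*(6 - 2*1 - 80/3) = -17*(6 - 2 - 80/3) = -17*(-68/3) = 1156/3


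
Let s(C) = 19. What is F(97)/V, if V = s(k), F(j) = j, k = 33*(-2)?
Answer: 97/19 ≈ 5.1053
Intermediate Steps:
k = -66
V = 19
F(97)/V = 97/19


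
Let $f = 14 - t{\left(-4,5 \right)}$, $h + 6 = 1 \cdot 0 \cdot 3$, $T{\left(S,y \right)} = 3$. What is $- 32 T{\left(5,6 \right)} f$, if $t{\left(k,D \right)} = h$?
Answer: $-1920$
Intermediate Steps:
$h = -6$ ($h = -6 + 1 \cdot 0 \cdot 3 = -6 + 0 \cdot 3 = -6 + 0 = -6$)
$t{\left(k,D \right)} = -6$
$f = 20$ ($f = 14 - -6 = 14 + 6 = 20$)
$- 32 T{\left(5,6 \right)} f = \left(-32\right) 3 \cdot 20 = \left(-96\right) 20 = -1920$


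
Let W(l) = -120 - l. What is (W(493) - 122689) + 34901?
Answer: -88401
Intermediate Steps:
(W(493) - 122689) + 34901 = ((-120 - 1*493) - 122689) + 34901 = ((-120 - 493) - 122689) + 34901 = (-613 - 122689) + 34901 = -123302 + 34901 = -88401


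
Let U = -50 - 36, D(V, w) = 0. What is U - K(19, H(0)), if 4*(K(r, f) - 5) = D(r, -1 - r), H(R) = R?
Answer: -91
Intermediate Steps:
K(r, f) = 5 (K(r, f) = 5 + (¼)*0 = 5 + 0 = 5)
U = -86
U - K(19, H(0)) = -86 - 1*5 = -86 - 5 = -91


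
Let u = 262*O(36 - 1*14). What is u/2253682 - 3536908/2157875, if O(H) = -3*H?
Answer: -4004189934878/2431582022875 ≈ -1.6467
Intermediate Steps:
u = -17292 (u = 262*(-3*(36 - 1*14)) = 262*(-3*(36 - 14)) = 262*(-3*22) = 262*(-66) = -17292)
u/2253682 - 3536908/2157875 = -17292/2253682 - 3536908/2157875 = -17292*1/2253682 - 3536908*1/2157875 = -8646/1126841 - 3536908/2157875 = -4004189934878/2431582022875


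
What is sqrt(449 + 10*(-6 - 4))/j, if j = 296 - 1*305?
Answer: -sqrt(349)/9 ≈ -2.0757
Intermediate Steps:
j = -9 (j = 296 - 305 = -9)
sqrt(449 + 10*(-6 - 4))/j = sqrt(449 + 10*(-6 - 4))/(-9) = sqrt(449 + 10*(-10))*(-1/9) = sqrt(449 - 100)*(-1/9) = sqrt(349)*(-1/9) = -sqrt(349)/9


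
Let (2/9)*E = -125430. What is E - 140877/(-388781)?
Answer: -219441462858/388781 ≈ -5.6444e+5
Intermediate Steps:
E = -564435 (E = (9/2)*(-125430) = -564435)
E - 140877/(-388781) = -564435 - 140877/(-388781) = -564435 - 140877*(-1)/388781 = -564435 - 1*(-140877/388781) = -564435 + 140877/388781 = -219441462858/388781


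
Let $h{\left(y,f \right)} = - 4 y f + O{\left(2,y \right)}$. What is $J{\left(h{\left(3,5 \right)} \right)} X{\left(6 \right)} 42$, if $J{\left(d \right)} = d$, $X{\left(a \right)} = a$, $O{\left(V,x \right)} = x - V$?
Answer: $-14868$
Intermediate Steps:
$h{\left(y,f \right)} = -2 + y - 4 f y$ ($h{\left(y,f \right)} = - 4 y f + \left(y - 2\right) = - 4 f y + \left(y - 2\right) = - 4 f y + \left(-2 + y\right) = -2 + y - 4 f y$)
$J{\left(h{\left(3,5 \right)} \right)} X{\left(6 \right)} 42 = \left(-2 + 3 - 20 \cdot 3\right) 6 \cdot 42 = \left(-2 + 3 - 60\right) 6 \cdot 42 = \left(-59\right) 6 \cdot 42 = \left(-354\right) 42 = -14868$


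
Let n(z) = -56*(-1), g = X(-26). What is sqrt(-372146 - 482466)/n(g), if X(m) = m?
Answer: I*sqrt(213653)/28 ≈ 16.508*I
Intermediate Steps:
g = -26
n(z) = 56
sqrt(-372146 - 482466)/n(g) = sqrt(-372146 - 482466)/56 = sqrt(-854612)*(1/56) = (2*I*sqrt(213653))*(1/56) = I*sqrt(213653)/28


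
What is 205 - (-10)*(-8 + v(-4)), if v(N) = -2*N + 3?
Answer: 235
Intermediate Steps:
v(N) = 3 - 2*N
205 - (-10)*(-8 + v(-4)) = 205 - (-10)*(-8 + (3 - 2*(-4))) = 205 - (-10)*(-8 + (3 + 8)) = 205 - (-10)*(-8 + 11) = 205 - (-10)*3 = 205 - 1*(-30) = 205 + 30 = 235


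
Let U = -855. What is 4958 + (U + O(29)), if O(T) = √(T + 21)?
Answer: 4103 + 5*√2 ≈ 4110.1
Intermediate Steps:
O(T) = √(21 + T)
4958 + (U + O(29)) = 4958 + (-855 + √(21 + 29)) = 4958 + (-855 + √50) = 4958 + (-855 + 5*√2) = 4103 + 5*√2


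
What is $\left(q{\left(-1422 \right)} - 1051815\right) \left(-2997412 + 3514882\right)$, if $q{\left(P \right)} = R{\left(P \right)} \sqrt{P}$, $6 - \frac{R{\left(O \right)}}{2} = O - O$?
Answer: $-544282708050 + 18628920 i \sqrt{158} \approx -5.4428 \cdot 10^{11} + 2.3416 \cdot 10^{8} i$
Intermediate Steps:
$R{\left(O \right)} = 12$ ($R{\left(O \right)} = 12 - 2 \left(O - O\right) = 12 - 0 = 12 + 0 = 12$)
$q{\left(P \right)} = 12 \sqrt{P}$
$\left(q{\left(-1422 \right)} - 1051815\right) \left(-2997412 + 3514882\right) = \left(12 \sqrt{-1422} - 1051815\right) \left(-2997412 + 3514882\right) = \left(12 \cdot 3 i \sqrt{158} + \left(-1260155 + 208340\right)\right) 517470 = \left(36 i \sqrt{158} - 1051815\right) 517470 = \left(-1051815 + 36 i \sqrt{158}\right) 517470 = -544282708050 + 18628920 i \sqrt{158}$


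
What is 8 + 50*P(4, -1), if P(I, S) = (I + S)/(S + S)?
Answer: -67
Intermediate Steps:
P(I, S) = (I + S)/(2*S) (P(I, S) = (I + S)/((2*S)) = (I + S)*(1/(2*S)) = (I + S)/(2*S))
8 + 50*P(4, -1) = 8 + 50*((½)*(4 - 1)/(-1)) = 8 + 50*((½)*(-1)*3) = 8 + 50*(-3/2) = 8 - 75 = -67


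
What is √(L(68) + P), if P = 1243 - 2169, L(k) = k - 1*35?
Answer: I*√893 ≈ 29.883*I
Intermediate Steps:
L(k) = -35 + k (L(k) = k - 35 = -35 + k)
P = -926
√(L(68) + P) = √((-35 + 68) - 926) = √(33 - 926) = √(-893) = I*√893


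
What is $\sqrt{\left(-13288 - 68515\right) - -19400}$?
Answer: $i \sqrt{62403} \approx 249.81 i$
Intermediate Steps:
$\sqrt{\left(-13288 - 68515\right) - -19400} = \sqrt{-81803 + 19400} = \sqrt{-62403} = i \sqrt{62403}$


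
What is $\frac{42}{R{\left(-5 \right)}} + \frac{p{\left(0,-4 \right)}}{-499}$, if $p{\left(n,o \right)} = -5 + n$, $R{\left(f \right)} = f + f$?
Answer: $- \frac{10454}{2495} \approx -4.19$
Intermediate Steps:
$R{\left(f \right)} = 2 f$
$\frac{42}{R{\left(-5 \right)}} + \frac{p{\left(0,-4 \right)}}{-499} = \frac{42}{2 \left(-5\right)} + \frac{-5 + 0}{-499} = \frac{42}{-10} - - \frac{5}{499} = 42 \left(- \frac{1}{10}\right) + \frac{5}{499} = - \frac{21}{5} + \frac{5}{499} = - \frac{10454}{2495}$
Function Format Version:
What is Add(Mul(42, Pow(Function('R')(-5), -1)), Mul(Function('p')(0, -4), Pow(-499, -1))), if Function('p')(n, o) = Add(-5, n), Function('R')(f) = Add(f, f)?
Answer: Rational(-10454, 2495) ≈ -4.1900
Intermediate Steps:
Function('R')(f) = Mul(2, f)
Add(Mul(42, Pow(Function('R')(-5), -1)), Mul(Function('p')(0, -4), Pow(-499, -1))) = Add(Mul(42, Pow(Mul(2, -5), -1)), Mul(Add(-5, 0), Pow(-499, -1))) = Add(Mul(42, Pow(-10, -1)), Mul(-5, Rational(-1, 499))) = Add(Mul(42, Rational(-1, 10)), Rational(5, 499)) = Add(Rational(-21, 5), Rational(5, 499)) = Rational(-10454, 2495)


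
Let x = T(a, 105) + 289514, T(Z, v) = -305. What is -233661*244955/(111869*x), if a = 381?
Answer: -19078810085/10784507207 ≈ -1.7691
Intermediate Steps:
x = 289209 (x = -305 + 289514 = 289209)
-233661*244955/(111869*x) = -233661/(289209/((734865/335607))) = -233661/(289209/((734865*(1/335607)))) = -233661/(289209/(244955/111869)) = -233661/(289209*(111869/244955)) = -233661/32353521621/244955 = -233661*244955/32353521621 = -19078810085/10784507207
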